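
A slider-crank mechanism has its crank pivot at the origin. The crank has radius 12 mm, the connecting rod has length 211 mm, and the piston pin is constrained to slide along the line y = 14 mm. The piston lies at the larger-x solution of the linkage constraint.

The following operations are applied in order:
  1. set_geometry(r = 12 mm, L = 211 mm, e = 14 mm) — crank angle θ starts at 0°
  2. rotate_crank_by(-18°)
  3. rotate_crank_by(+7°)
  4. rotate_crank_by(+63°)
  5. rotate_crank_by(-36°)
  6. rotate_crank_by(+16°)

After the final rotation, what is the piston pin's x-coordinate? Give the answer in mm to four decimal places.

set_geometry: r = 12 mm, L = 211 mm, e = 14 mm; θ ← 0°
rotate_crank_by(-18°): θ ← 0° -18° = -18°
rotate_crank_by(+7°): θ ← -18° +7° = -11°
rotate_crank_by(+63°): θ ← -11° +63° = 52°
rotate_crank_by(-36°): θ ← 52° -36° = 16°
rotate_crank_by(+16°): θ ← 16° +16° = 32°
crank pin P = (r cos θ, r sin θ) = (10.176577, 6.359031)
h = r sin θ − e = 6.359031 − 14 = -7.640969
x = r cos θ + √(L² − h²) = 10.176577 + √(44521.0 − 58.3844) = 10.176577 + 210.861603 = 221.038180

221.0382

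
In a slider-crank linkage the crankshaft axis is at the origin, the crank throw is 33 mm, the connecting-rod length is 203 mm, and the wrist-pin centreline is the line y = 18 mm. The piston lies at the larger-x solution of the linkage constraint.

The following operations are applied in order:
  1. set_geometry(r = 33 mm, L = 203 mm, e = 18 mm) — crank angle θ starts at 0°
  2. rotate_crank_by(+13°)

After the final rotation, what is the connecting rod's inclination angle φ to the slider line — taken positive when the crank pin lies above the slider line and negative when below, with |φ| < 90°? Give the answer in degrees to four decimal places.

set_geometry: r = 33 mm, L = 203 mm, e = 18 mm; θ ← 0°
rotate_crank_by(+13°): θ ← 0° +13° = 13°
crank pin P = (r cos θ, r sin θ) = (32.154212, 7.423385)
h = r sin θ − e = 7.423385 − 18 = -10.576615
sin φ = h / L = -10.576615 / 203 = -0.05210155
φ = arcsin(-0.05210155) = -2.986551°

-2.9866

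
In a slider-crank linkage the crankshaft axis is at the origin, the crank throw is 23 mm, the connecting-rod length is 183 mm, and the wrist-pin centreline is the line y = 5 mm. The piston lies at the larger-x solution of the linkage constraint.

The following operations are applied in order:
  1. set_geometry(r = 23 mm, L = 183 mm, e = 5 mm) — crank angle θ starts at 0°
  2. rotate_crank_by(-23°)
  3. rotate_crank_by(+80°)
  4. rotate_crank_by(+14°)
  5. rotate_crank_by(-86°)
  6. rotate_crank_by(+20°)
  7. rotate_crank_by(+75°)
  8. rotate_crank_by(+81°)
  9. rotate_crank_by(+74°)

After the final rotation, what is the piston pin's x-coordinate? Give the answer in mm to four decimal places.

set_geometry: r = 23 mm, L = 183 mm, e = 5 mm; θ ← 0°
rotate_crank_by(-23°): θ ← 0° -23° = -23°
rotate_crank_by(+80°): θ ← -23° +80° = 57°
rotate_crank_by(+14°): θ ← 57° +14° = 71°
rotate_crank_by(-86°): θ ← 71° -86° = -15°
rotate_crank_by(+20°): θ ← -15° +20° = 5°
rotate_crank_by(+75°): θ ← 5° +75° = 80°
rotate_crank_by(+81°): θ ← 80° +81° = 161°
rotate_crank_by(+74°): θ ← 161° +74° = 235°
crank pin P = (r cos θ, r sin θ) = (-13.192258, -18.840497)
h = r sin θ − e = -18.840497 − 5 = -23.840497
x = r cos θ + √(L² − h²) = -13.192258 + √(33489.0 − 568.3693) = -13.192258 + 181.440433 = 168.248175

168.2482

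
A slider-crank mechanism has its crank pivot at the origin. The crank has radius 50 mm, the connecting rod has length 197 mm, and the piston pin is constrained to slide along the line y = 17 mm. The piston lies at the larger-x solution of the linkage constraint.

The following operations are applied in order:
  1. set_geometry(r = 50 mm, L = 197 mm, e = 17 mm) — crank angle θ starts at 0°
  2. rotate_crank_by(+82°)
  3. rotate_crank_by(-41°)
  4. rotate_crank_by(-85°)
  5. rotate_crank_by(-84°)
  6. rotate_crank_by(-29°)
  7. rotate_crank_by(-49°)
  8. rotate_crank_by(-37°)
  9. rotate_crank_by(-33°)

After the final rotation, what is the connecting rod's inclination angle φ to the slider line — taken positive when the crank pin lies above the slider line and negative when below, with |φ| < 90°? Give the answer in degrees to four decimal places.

set_geometry: r = 50 mm, L = 197 mm, e = 17 mm; θ ← 0°
rotate_crank_by(+82°): θ ← 0° +82° = 82°
rotate_crank_by(-41°): θ ← 82° -41° = 41°
rotate_crank_by(-85°): θ ← 41° -85° = -44°
rotate_crank_by(-84°): θ ← -44° -84° = -128°
rotate_crank_by(-29°): θ ← -128° -29° = -157°
rotate_crank_by(-49°): θ ← -157° -49° = -206°
rotate_crank_by(-37°): θ ← -206° -37° = -243°
rotate_crank_by(-33°): θ ← -243° -33° = -276°
crank pin P = (r cos θ, r sin θ) = (5.226423, 49.726095)
h = r sin θ − e = 49.726095 − 17 = 32.726095
sin φ = h / L = 32.726095 / 197 = 0.16612231
φ = arcsin(0.16612231) = 9.562438°

9.5624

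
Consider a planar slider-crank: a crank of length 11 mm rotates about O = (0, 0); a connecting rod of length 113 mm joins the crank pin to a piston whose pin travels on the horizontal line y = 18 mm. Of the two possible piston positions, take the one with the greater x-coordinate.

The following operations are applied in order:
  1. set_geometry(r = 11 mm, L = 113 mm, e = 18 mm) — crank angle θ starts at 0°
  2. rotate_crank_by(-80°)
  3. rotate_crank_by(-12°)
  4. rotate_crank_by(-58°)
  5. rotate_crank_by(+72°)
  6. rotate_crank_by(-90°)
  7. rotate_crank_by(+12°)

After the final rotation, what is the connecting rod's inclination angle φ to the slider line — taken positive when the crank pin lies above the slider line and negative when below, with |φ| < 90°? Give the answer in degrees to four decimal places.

set_geometry: r = 11 mm, L = 113 mm, e = 18 mm; θ ← 0°
rotate_crank_by(-80°): θ ← 0° -80° = -80°
rotate_crank_by(-12°): θ ← -80° -12° = -92°
rotate_crank_by(-58°): θ ← -92° -58° = -150°
rotate_crank_by(+72°): θ ← -150° +72° = -78°
rotate_crank_by(-90°): θ ← -78° -90° = -168°
rotate_crank_by(+12°): θ ← -168° +12° = -156°
crank pin P = (r cos θ, r sin θ) = (-10.049000, -4.474103)
h = r sin θ − e = -4.474103 − 18 = -22.474103
sin φ = h / L = -22.474103 / 113 = -0.19888587
φ = arcsin(-0.19888587) = -11.471815°

-11.4718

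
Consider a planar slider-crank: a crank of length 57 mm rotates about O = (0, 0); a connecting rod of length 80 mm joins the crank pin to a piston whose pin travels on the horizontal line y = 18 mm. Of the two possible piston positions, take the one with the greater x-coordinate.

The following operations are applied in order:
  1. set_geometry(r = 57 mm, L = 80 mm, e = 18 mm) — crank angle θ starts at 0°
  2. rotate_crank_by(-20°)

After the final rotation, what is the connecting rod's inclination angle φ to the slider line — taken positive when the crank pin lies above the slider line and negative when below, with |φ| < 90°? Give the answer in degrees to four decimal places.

set_geometry: r = 57 mm, L = 80 mm, e = 18 mm; θ ← 0°
rotate_crank_by(-20°): θ ← 0° -20° = -20°
crank pin P = (r cos θ, r sin θ) = (53.562479, -19.495148)
h = r sin θ − e = -19.495148 − 18 = -37.495148
sin φ = h / L = -37.495148 / 80 = -0.46868935
φ = arcsin(-0.46868935) = -27.949253°

-27.9493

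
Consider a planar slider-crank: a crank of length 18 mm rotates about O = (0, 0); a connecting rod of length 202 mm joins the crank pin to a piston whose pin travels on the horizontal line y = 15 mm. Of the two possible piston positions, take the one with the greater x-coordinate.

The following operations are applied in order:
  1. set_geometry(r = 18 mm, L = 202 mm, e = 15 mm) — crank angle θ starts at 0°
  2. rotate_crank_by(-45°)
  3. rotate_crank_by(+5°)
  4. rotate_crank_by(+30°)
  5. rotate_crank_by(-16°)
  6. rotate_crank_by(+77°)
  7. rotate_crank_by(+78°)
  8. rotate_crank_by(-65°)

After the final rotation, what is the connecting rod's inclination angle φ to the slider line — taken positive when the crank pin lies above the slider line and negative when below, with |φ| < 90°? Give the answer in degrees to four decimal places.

0.3342

set_geometry: r = 18 mm, L = 202 mm, e = 15 mm; θ ← 0°
rotate_crank_by(-45°): θ ← 0° -45° = -45°
rotate_crank_by(+5°): θ ← -45° +5° = -40°
rotate_crank_by(+30°): θ ← -40° +30° = -10°
rotate_crank_by(-16°): θ ← -10° -16° = -26°
rotate_crank_by(+77°): θ ← -26° +77° = 51°
rotate_crank_by(+78°): θ ← 51° +78° = 129°
rotate_crank_by(-65°): θ ← 129° -65° = 64°
crank pin P = (r cos θ, r sin θ) = (7.890681, 16.178293)
h = r sin θ − e = 16.178293 − 15 = 1.178293
sin φ = h / L = 1.178293 / 202 = 0.00583313
φ = arcsin(0.00583313) = 0.334216°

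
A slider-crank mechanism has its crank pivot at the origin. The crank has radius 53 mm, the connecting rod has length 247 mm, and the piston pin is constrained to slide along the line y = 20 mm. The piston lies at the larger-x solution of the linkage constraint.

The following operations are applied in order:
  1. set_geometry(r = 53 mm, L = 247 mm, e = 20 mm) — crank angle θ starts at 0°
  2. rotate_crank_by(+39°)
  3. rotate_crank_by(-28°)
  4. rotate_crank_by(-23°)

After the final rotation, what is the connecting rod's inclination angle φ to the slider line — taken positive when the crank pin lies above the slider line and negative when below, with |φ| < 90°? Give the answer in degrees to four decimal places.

set_geometry: r = 53 mm, L = 247 mm, e = 20 mm; θ ← 0°
rotate_crank_by(+39°): θ ← 0° +39° = 39°
rotate_crank_by(-28°): θ ← 39° -28° = 11°
rotate_crank_by(-23°): θ ← 11° -23° = -12°
crank pin P = (r cos θ, r sin θ) = (51.841823, -11.019320)
h = r sin θ − e = -11.019320 − 20 = -31.019320
sin φ = h / L = -31.019320 / 247 = -0.12558429
φ = arcsin(-0.12558429) = -7.214499°

-7.2145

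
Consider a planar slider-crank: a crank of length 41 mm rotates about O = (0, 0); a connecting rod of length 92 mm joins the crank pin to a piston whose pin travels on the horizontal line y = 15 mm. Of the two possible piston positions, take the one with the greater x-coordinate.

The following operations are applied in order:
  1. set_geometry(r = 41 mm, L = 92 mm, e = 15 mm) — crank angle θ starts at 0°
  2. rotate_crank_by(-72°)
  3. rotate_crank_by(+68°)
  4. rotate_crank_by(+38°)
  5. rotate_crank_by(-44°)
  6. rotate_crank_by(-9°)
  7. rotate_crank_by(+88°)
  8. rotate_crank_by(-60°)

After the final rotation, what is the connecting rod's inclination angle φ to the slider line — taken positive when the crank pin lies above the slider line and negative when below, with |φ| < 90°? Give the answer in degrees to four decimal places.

-5.3551

set_geometry: r = 41 mm, L = 92 mm, e = 15 mm; θ ← 0°
rotate_crank_by(-72°): θ ← 0° -72° = -72°
rotate_crank_by(+68°): θ ← -72° +68° = -4°
rotate_crank_by(+38°): θ ← -4° +38° = 34°
rotate_crank_by(-44°): θ ← 34° -44° = -10°
rotate_crank_by(-9°): θ ← -10° -9° = -19°
rotate_crank_by(+88°): θ ← -19° +88° = 69°
rotate_crank_by(-60°): θ ← 69° -60° = 9°
crank pin P = (r cos θ, r sin θ) = (40.495222, 6.413813)
h = r sin θ − e = 6.413813 − 15 = -8.586187
sin φ = h / L = -8.586187 / 92 = -0.09332812
φ = arcsin(-0.09332812) = -5.355101°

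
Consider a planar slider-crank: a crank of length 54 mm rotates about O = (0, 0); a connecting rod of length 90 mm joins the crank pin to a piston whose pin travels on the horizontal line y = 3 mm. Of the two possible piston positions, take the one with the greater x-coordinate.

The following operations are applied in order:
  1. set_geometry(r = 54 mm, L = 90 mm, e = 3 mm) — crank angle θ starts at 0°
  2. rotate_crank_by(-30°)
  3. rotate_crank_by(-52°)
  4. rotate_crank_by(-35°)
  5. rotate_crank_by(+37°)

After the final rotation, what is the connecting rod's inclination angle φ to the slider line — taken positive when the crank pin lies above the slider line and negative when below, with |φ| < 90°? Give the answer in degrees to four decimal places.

set_geometry: r = 54 mm, L = 90 mm, e = 3 mm; θ ← 0°
rotate_crank_by(-30°): θ ← 0° -30° = -30°
rotate_crank_by(-52°): θ ← -30° -52° = -82°
rotate_crank_by(-35°): θ ← -82° -35° = -117°
rotate_crank_by(+37°): θ ← -117° +37° = -80°
crank pin P = (r cos θ, r sin θ) = (9.377002, -53.179619)
h = r sin θ − e = -53.179619 − 3 = -56.179619
sin φ = h / L = -56.179619 / 90 = -0.62421799
φ = arcsin(-0.62421799) = -38.624813°

-38.6248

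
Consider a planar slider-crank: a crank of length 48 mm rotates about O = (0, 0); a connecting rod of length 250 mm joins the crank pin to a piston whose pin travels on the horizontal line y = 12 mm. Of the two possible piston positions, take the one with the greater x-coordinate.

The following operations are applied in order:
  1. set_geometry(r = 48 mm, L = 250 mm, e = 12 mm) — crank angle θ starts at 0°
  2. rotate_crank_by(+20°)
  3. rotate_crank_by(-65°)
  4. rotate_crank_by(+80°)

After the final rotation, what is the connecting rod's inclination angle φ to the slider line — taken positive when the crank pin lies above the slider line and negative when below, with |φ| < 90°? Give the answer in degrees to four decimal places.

3.5619

set_geometry: r = 48 mm, L = 250 mm, e = 12 mm; θ ← 0°
rotate_crank_by(+20°): θ ← 0° +20° = 20°
rotate_crank_by(-65°): θ ← 20° -65° = -45°
rotate_crank_by(+80°): θ ← -45° +80° = 35°
crank pin P = (r cos θ, r sin θ) = (39.319298, 27.531669)
h = r sin θ − e = 27.531669 − 12 = 15.531669
sin φ = h / L = 15.531669 / 250 = 0.06212668
φ = arcsin(0.06212668) = 3.561890°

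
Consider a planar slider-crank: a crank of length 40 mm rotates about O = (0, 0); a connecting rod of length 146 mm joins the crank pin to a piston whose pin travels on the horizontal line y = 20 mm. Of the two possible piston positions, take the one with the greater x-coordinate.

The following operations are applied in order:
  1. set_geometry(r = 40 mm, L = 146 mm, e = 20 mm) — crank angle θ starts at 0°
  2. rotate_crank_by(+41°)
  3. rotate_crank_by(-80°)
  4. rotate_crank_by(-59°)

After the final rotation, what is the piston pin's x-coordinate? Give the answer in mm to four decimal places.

127.7093

set_geometry: r = 40 mm, L = 146 mm, e = 20 mm; θ ← 0°
rotate_crank_by(+41°): θ ← 0° +41° = 41°
rotate_crank_by(-80°): θ ← 41° -80° = -39°
rotate_crank_by(-59°): θ ← -39° -59° = -98°
crank pin P = (r cos θ, r sin θ) = (-5.566924, -39.610723)
h = r sin θ − e = -39.610723 − 20 = -59.610723
x = r cos θ + √(L² − h²) = -5.566924 + √(21316.0 − 3553.4383) = -5.566924 + 133.276261 = 127.709337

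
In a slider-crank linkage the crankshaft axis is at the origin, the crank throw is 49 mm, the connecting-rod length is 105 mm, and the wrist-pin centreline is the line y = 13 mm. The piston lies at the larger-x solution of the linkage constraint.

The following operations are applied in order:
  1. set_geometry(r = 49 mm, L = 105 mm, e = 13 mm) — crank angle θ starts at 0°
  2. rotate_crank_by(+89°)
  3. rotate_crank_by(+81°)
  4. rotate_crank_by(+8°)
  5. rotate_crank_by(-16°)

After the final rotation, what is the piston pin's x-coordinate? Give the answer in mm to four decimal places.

58.3764

set_geometry: r = 49 mm, L = 105 mm, e = 13 mm; θ ← 0°
rotate_crank_by(+89°): θ ← 0° +89° = 89°
rotate_crank_by(+81°): θ ← 89° +81° = 170°
rotate_crank_by(+8°): θ ← 170° +8° = 178°
rotate_crank_by(-16°): θ ← 178° -16° = 162°
crank pin P = (r cos θ, r sin θ) = (-46.601769, 15.141833)
h = r sin θ − e = 15.141833 − 13 = 2.141833
x = r cos θ + √(L² − h²) = -46.601769 + √(11025.0 − 4.5874) = -46.601769 + 104.978153 = 58.376383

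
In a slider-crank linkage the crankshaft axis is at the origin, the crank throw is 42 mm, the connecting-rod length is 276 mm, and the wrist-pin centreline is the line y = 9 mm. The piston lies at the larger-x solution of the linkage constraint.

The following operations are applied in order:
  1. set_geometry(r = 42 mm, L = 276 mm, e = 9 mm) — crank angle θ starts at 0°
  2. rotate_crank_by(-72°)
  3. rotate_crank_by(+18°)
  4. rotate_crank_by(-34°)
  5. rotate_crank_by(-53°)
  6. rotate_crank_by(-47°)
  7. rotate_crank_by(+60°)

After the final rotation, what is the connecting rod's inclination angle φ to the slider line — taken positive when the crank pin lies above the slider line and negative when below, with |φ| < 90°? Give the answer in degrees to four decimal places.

set_geometry: r = 42 mm, L = 276 mm, e = 9 mm; θ ← 0°
rotate_crank_by(-72°): θ ← 0° -72° = -72°
rotate_crank_by(+18°): θ ← -72° +18° = -54°
rotate_crank_by(-34°): θ ← -54° -34° = -88°
rotate_crank_by(-53°): θ ← -88° -53° = -141°
rotate_crank_by(-47°): θ ← -141° -47° = -188°
rotate_crank_by(+60°): θ ← -188° +60° = -128°
crank pin P = (r cos θ, r sin θ) = (-25.857782, -33.096452)
h = r sin θ − e = -33.096452 − 9 = -42.096452
sin φ = h / L = -42.096452 / 276 = -0.15252338
φ = arcsin(-0.15252338) = -8.773188°

-8.7732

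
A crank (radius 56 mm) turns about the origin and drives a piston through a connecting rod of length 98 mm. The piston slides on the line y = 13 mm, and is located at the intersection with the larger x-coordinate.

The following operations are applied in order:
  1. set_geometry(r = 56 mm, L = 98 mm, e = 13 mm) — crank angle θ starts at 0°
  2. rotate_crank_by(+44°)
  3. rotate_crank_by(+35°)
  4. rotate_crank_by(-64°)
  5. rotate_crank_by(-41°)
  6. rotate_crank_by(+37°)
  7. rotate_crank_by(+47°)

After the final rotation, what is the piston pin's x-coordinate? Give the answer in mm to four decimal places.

set_geometry: r = 56 mm, L = 98 mm, e = 13 mm; θ ← 0°
rotate_crank_by(+44°): θ ← 0° +44° = 44°
rotate_crank_by(+35°): θ ← 44° +35° = 79°
rotate_crank_by(-64°): θ ← 79° -64° = 15°
rotate_crank_by(-41°): θ ← 15° -41° = -26°
rotate_crank_by(+37°): θ ← -26° +37° = 11°
rotate_crank_by(+47°): θ ← 11° +47° = 58°
crank pin P = (r cos θ, r sin θ) = (29.675479, 47.490693)
h = r sin θ − e = 47.490693 − 13 = 34.490693
x = r cos θ + √(L² − h²) = 29.675479 + √(9604.0 − 1189.6079) = 29.675479 + 91.729995 = 121.405474

121.4055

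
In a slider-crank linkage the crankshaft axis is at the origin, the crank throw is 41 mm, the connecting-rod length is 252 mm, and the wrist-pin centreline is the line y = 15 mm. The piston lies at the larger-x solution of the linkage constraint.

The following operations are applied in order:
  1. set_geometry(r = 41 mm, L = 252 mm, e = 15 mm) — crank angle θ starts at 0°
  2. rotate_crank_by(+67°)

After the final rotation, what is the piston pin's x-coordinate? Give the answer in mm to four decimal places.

266.9918

set_geometry: r = 41 mm, L = 252 mm, e = 15 mm; θ ← 0°
rotate_crank_by(+67°): θ ← 0° +67° = 67°
crank pin P = (r cos θ, r sin θ) = (16.019976, 37.740699)
h = r sin θ − e = 37.740699 − 15 = 22.740699
x = r cos θ + √(L² − h²) = 16.019976 + √(63504.0 − 517.1394) = 16.019976 + 250.971832 = 266.991809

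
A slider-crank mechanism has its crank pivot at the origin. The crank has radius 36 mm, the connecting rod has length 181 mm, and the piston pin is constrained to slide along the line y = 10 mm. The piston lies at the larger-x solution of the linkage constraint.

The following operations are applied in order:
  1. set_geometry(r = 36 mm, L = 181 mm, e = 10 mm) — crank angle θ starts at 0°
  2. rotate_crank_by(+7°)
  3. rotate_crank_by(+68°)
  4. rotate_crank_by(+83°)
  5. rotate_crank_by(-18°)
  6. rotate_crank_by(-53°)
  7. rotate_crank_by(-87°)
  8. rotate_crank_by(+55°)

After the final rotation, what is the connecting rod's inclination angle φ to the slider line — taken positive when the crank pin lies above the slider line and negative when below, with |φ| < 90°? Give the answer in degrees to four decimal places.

set_geometry: r = 36 mm, L = 181 mm, e = 10 mm; θ ← 0°
rotate_crank_by(+7°): θ ← 0° +7° = 7°
rotate_crank_by(+68°): θ ← 7° +68° = 75°
rotate_crank_by(+83°): θ ← 75° +83° = 158°
rotate_crank_by(-18°): θ ← 158° -18° = 140°
rotate_crank_by(-53°): θ ← 140° -53° = 87°
rotate_crank_by(-87°): θ ← 87° -87° = 0°
rotate_crank_by(+55°): θ ← 0° +55° = 55°
crank pin P = (r cos θ, r sin θ) = (20.648752, 29.489474)
h = r sin θ − e = 29.489474 − 10 = 19.489474
sin φ = h / L = 19.489474 / 181 = 0.10767665
φ = arcsin(0.10767665) = 6.181402°

6.1814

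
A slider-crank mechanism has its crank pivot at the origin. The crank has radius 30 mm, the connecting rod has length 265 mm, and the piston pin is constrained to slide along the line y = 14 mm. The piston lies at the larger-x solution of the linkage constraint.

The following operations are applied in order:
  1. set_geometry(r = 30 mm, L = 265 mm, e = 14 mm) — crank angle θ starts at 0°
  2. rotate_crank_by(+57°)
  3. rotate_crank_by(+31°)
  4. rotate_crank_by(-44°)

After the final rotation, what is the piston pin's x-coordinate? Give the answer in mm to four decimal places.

286.4919

set_geometry: r = 30 mm, L = 265 mm, e = 14 mm; θ ← 0°
rotate_crank_by(+57°): θ ← 0° +57° = 57°
rotate_crank_by(+31°): θ ← 57° +31° = 88°
rotate_crank_by(-44°): θ ← 88° -44° = 44°
crank pin P = (r cos θ, r sin θ) = (21.580194, 20.839751)
h = r sin θ − e = 20.839751 − 14 = 6.839751
x = r cos θ + √(L² − h²) = 21.580194 + √(70225.0 − 46.7822) = 21.580194 + 264.911717 = 286.491911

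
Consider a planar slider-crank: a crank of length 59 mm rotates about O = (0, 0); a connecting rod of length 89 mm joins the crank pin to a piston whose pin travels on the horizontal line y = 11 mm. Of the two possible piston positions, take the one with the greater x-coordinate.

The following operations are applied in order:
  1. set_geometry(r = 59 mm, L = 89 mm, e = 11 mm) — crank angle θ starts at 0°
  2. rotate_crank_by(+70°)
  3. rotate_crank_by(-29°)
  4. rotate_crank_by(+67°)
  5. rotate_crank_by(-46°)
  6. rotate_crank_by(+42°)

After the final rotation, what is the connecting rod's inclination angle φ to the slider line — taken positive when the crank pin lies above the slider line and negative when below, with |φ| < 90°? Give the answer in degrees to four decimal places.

set_geometry: r = 59 mm, L = 89 mm, e = 11 mm; θ ← 0°
rotate_crank_by(+70°): θ ← 0° +70° = 70°
rotate_crank_by(-29°): θ ← 70° -29° = 41°
rotate_crank_by(+67°): θ ← 41° +67° = 108°
rotate_crank_by(-46°): θ ← 108° -46° = 62°
rotate_crank_by(+42°): θ ← 62° +42° = 104°
crank pin P = (r cos θ, r sin θ) = (-14.273392, 57.247448)
h = r sin θ − e = 57.247448 − 11 = 46.247448
sin φ = h / L = 46.247448 / 89 = 0.51963425
φ = arcsin(0.51963425) = 31.307721°

31.3077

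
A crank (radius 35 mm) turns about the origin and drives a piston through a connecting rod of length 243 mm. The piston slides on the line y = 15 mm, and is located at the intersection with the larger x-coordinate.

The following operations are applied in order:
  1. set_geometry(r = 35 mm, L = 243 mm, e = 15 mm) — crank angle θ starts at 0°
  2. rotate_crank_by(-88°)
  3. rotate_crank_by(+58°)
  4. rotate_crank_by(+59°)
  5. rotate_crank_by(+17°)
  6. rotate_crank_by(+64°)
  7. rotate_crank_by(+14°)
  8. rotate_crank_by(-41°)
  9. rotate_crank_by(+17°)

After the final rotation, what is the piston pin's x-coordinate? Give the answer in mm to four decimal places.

set_geometry: r = 35 mm, L = 243 mm, e = 15 mm; θ ← 0°
rotate_crank_by(-88°): θ ← 0° -88° = -88°
rotate_crank_by(+58°): θ ← -88° +58° = -30°
rotate_crank_by(+59°): θ ← -30° +59° = 29°
rotate_crank_by(+17°): θ ← 29° +17° = 46°
rotate_crank_by(+64°): θ ← 46° +64° = 110°
rotate_crank_by(+14°): θ ← 110° +14° = 124°
rotate_crank_by(-41°): θ ← 124° -41° = 83°
rotate_crank_by(+17°): θ ← 83° +17° = 100°
crank pin P = (r cos θ, r sin θ) = (-6.077686, 34.468271)
h = r sin θ − e = 34.468271 − 15 = 19.468271
x = r cos θ + √(L² − h²) = -6.077686 + √(59049.0 − 379.0136) = -6.077686 + 242.218881 = 236.141195

236.1412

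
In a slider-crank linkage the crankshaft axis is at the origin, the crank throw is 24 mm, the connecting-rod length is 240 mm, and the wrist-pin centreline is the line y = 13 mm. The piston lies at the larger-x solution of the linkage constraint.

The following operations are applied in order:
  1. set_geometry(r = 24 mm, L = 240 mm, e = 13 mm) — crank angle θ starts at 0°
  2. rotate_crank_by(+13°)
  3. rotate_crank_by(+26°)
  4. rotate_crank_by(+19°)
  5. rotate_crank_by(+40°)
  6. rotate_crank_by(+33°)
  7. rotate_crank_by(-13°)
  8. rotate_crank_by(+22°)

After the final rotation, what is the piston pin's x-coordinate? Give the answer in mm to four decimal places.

set_geometry: r = 24 mm, L = 240 mm, e = 13 mm; θ ← 0°
rotate_crank_by(+13°): θ ← 0° +13° = 13°
rotate_crank_by(+26°): θ ← 13° +26° = 39°
rotate_crank_by(+19°): θ ← 39° +19° = 58°
rotate_crank_by(+40°): θ ← 58° +40° = 98°
rotate_crank_by(+33°): θ ← 98° +33° = 131°
rotate_crank_by(-13°): θ ← 131° -13° = 118°
rotate_crank_by(+22°): θ ← 118° +22° = 140°
crank pin P = (r cos θ, r sin θ) = (-18.385067, 15.426903)
h = r sin θ − e = 15.426903 − 13 = 2.426903
x = r cos θ + √(L² − h²) = -18.385067 + √(57600.0 − 5.8899) = -18.385067 + 239.987729 = 221.602663

221.6027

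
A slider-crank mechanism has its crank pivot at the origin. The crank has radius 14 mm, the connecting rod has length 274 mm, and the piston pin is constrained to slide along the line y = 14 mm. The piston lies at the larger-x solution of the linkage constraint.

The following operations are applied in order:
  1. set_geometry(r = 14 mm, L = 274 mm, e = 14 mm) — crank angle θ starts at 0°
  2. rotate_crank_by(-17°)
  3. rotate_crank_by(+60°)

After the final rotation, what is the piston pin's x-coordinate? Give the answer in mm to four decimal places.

284.2028

set_geometry: r = 14 mm, L = 274 mm, e = 14 mm; θ ← 0°
rotate_crank_by(-17°): θ ← 0° -17° = -17°
rotate_crank_by(+60°): θ ← -17° +60° = 43°
crank pin P = (r cos θ, r sin θ) = (10.238952, 9.547977)
h = r sin θ − e = 9.547977 − 14 = -4.452023
x = r cos θ + √(L² − h²) = 10.238952 + √(75076.0 − 19.8205) = 10.238952 + 273.963829 = 284.202781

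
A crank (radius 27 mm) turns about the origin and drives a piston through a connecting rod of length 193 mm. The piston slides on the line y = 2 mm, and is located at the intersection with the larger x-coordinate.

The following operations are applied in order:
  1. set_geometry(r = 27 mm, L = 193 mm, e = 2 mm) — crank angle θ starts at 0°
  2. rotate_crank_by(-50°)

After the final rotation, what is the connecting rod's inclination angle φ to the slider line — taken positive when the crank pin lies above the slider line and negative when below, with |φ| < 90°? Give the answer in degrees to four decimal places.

set_geometry: r = 27 mm, L = 193 mm, e = 2 mm; θ ← 0°
rotate_crank_by(-50°): θ ← 0° -50° = -50°
crank pin P = (r cos θ, r sin θ) = (17.355265, -20.683200)
h = r sin θ − e = -20.683200 − 2 = -22.683200
sin φ = h / L = -22.683200 / 193 = -0.11752953
φ = arcsin(-0.11752953) = -6.749546°

-6.7495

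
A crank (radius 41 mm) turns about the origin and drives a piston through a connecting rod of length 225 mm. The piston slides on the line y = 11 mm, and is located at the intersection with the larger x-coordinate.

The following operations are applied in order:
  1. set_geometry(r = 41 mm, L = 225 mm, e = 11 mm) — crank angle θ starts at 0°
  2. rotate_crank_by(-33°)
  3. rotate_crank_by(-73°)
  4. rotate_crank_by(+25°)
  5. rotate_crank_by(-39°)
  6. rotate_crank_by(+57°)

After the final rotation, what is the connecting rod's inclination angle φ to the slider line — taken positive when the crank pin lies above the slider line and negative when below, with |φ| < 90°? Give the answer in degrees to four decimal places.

set_geometry: r = 41 mm, L = 225 mm, e = 11 mm; θ ← 0°
rotate_crank_by(-33°): θ ← 0° -33° = -33°
rotate_crank_by(-73°): θ ← -33° -73° = -106°
rotate_crank_by(+25°): θ ← -106° +25° = -81°
rotate_crank_by(-39°): θ ← -81° -39° = -120°
rotate_crank_by(+57°): θ ← -120° +57° = -63°
crank pin P = (r cos θ, r sin θ) = (18.613610, -36.531267)
h = r sin θ − e = -36.531267 − 11 = -47.531267
sin φ = h / L = -47.531267 / 225 = -0.21125008
φ = arcsin(-0.21125008) = -12.195620°

-12.1956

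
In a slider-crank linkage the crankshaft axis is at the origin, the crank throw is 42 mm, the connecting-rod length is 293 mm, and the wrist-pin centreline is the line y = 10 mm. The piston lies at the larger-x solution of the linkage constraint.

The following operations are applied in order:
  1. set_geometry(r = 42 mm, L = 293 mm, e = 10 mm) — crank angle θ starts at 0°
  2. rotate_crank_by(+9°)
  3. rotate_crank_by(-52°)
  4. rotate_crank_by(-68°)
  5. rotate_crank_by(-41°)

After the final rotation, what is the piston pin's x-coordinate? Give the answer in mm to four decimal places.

set_geometry: r = 42 mm, L = 293 mm, e = 10 mm; θ ← 0°
rotate_crank_by(+9°): θ ← 0° +9° = 9°
rotate_crank_by(-52°): θ ← 9° -52° = -43°
rotate_crank_by(-68°): θ ← -43° -68° = -111°
rotate_crank_by(-41°): θ ← -111° -41° = -152°
crank pin P = (r cos θ, r sin θ) = (-37.083799, -19.717806)
h = r sin θ − e = -19.717806 − 10 = -29.717806
x = r cos θ + √(L² − h²) = -37.083799 + √(85849.0 − 883.1480) = -37.083799 + 291.489026 = 254.405227

254.4052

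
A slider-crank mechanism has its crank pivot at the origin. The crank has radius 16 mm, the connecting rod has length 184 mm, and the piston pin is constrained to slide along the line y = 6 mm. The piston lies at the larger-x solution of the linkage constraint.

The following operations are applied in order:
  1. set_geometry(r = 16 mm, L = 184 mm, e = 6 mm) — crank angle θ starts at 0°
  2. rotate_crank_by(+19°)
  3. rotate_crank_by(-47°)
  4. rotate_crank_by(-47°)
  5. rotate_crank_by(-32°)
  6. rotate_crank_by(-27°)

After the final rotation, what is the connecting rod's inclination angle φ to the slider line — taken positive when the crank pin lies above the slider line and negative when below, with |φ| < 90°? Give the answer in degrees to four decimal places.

-5.4605

set_geometry: r = 16 mm, L = 184 mm, e = 6 mm; θ ← 0°
rotate_crank_by(+19°): θ ← 0° +19° = 19°
rotate_crank_by(-47°): θ ← 19° -47° = -28°
rotate_crank_by(-47°): θ ← -28° -47° = -75°
rotate_crank_by(-32°): θ ← -75° -32° = -107°
rotate_crank_by(-27°): θ ← -107° -27° = -134°
crank pin P = (r cos θ, r sin θ) = (-11.114534, -11.509437)
h = r sin θ − e = -11.509437 − 6 = -17.509437
sin φ = h / L = -17.509437 / 184 = -0.09515998
φ = arcsin(-0.09515998) = -5.460528°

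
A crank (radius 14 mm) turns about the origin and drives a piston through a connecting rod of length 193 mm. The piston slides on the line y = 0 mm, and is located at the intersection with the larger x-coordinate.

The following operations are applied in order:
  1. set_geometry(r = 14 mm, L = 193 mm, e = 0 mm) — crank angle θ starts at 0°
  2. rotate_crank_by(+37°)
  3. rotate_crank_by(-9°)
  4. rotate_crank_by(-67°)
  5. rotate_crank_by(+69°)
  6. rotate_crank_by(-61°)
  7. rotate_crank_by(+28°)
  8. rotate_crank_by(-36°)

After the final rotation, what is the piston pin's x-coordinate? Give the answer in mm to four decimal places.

set_geometry: r = 14 mm, L = 193 mm, e = 0 mm; θ ← 0°
rotate_crank_by(+37°): θ ← 0° +37° = 37°
rotate_crank_by(-9°): θ ← 37° -9° = 28°
rotate_crank_by(-67°): θ ← 28° -67° = -39°
rotate_crank_by(+69°): θ ← -39° +69° = 30°
rotate_crank_by(-61°): θ ← 30° -61° = -31°
rotate_crank_by(+28°): θ ← -31° +28° = -3°
rotate_crank_by(-36°): θ ← -3° -36° = -39°
crank pin P = (r cos θ, r sin θ) = (10.880043, -8.810485)
h = r sin θ − e = -8.810485 − 0 = -8.810485
x = r cos θ + √(L² − h²) = 10.880043 + √(37249.0 − 77.6247) = 10.880043 + 192.798795 = 203.678838

203.6788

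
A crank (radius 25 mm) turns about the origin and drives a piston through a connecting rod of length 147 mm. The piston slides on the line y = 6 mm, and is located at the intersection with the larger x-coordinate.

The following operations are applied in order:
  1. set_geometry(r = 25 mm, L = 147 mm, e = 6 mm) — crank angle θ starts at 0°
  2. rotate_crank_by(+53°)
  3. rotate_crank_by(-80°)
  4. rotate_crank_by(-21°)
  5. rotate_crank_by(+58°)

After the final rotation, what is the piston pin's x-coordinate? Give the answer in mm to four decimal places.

set_geometry: r = 25 mm, L = 147 mm, e = 6 mm; θ ← 0°
rotate_crank_by(+53°): θ ← 0° +53° = 53°
rotate_crank_by(-80°): θ ← 53° -80° = -27°
rotate_crank_by(-21°): θ ← -27° -21° = -48°
rotate_crank_by(+58°): θ ← -48° +58° = 10°
crank pin P = (r cos θ, r sin θ) = (24.620194, 4.341204)
h = r sin θ − e = 4.341204 − 6 = -1.658796
x = r cos θ + √(L² − h²) = 24.620194 + √(21609.0 − 2.7516) = 24.620194 + 146.990641 = 171.610834

171.6108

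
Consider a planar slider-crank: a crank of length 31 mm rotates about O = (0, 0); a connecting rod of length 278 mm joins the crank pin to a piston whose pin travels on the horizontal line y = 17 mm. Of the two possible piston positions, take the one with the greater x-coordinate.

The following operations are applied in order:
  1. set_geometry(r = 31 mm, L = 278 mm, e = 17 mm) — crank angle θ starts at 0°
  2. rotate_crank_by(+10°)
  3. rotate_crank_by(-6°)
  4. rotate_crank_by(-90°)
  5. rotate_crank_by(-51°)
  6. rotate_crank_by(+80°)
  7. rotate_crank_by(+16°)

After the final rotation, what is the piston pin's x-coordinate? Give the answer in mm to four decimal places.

set_geometry: r = 31 mm, L = 278 mm, e = 17 mm; θ ← 0°
rotate_crank_by(+10°): θ ← 0° +10° = 10°
rotate_crank_by(-6°): θ ← 10° -6° = 4°
rotate_crank_by(-90°): θ ← 4° -90° = -86°
rotate_crank_by(-51°): θ ← -86° -51° = -137°
rotate_crank_by(+80°): θ ← -137° +80° = -57°
rotate_crank_by(+16°): θ ← -57° +16° = -41°
crank pin P = (r cos θ, r sin θ) = (23.395997, -20.337830)
h = r sin θ − e = -20.337830 − 17 = -37.337830
x = r cos θ + √(L² − h²) = 23.395997 + √(77284.0 − 1394.1135) = 23.395997 + 275.481191 = 298.877188

298.8772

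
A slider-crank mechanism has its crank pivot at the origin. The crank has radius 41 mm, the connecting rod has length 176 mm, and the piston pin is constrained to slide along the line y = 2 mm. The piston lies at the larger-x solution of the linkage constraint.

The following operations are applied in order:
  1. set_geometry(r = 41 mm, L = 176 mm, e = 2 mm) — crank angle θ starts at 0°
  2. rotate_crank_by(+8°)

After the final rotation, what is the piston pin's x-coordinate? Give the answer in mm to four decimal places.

set_geometry: r = 41 mm, L = 176 mm, e = 2 mm; θ ← 0°
rotate_crank_by(+8°): θ ← 0° +8° = 8°
crank pin P = (r cos θ, r sin θ) = (40.600991, 5.706097)
h = r sin θ − e = 5.706097 − 2 = 3.706097
x = r cos θ + √(L² − h²) = 40.600991 + √(30976.0 − 13.7352) = 40.600991 + 175.960975 = 216.561966

216.5620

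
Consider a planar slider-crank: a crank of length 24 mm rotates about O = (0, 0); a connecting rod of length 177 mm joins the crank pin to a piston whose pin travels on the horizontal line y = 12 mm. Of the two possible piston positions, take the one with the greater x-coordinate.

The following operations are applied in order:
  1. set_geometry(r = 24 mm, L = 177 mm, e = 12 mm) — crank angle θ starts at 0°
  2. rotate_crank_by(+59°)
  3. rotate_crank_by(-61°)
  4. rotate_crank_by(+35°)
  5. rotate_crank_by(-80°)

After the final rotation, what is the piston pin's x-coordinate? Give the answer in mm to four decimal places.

190.8834

set_geometry: r = 24 mm, L = 177 mm, e = 12 mm; θ ← 0°
rotate_crank_by(+59°): θ ← 0° +59° = 59°
rotate_crank_by(-61°): θ ← 59° -61° = -2°
rotate_crank_by(+35°): θ ← -2° +35° = 33°
rotate_crank_by(-80°): θ ← 33° -80° = -47°
crank pin P = (r cos θ, r sin θ) = (16.367961, -17.552489)
h = r sin θ − e = -17.552489 − 12 = -29.552489
x = r cos θ + √(L² − h²) = 16.367961 + √(31329.0 − 873.3496) = 16.367961 + 174.515473 = 190.883434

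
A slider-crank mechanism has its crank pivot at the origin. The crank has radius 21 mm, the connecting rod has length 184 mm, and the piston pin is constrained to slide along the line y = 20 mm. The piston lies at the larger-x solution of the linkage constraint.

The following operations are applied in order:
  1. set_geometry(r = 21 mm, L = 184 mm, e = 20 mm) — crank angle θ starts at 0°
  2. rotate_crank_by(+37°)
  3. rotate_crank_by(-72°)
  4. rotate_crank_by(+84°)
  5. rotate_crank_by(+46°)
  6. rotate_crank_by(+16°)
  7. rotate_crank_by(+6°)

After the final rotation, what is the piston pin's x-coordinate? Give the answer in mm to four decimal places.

174.4617

set_geometry: r = 21 mm, L = 184 mm, e = 20 mm; θ ← 0°
rotate_crank_by(+37°): θ ← 0° +37° = 37°
rotate_crank_by(-72°): θ ← 37° -72° = -35°
rotate_crank_by(+84°): θ ← -35° +84° = 49°
rotate_crank_by(+46°): θ ← 49° +46° = 95°
rotate_crank_by(+16°): θ ← 95° +16° = 111°
rotate_crank_by(+6°): θ ← 111° +6° = 117°
crank pin P = (r cos θ, r sin θ) = (-9.533800, 18.711137)
h = r sin θ − e = 18.711137 − 20 = -1.288863
x = r cos θ + √(L² − h²) = -9.533800 + √(33856.0 − 1.6612) = -9.533800 + 183.995486 = 174.461685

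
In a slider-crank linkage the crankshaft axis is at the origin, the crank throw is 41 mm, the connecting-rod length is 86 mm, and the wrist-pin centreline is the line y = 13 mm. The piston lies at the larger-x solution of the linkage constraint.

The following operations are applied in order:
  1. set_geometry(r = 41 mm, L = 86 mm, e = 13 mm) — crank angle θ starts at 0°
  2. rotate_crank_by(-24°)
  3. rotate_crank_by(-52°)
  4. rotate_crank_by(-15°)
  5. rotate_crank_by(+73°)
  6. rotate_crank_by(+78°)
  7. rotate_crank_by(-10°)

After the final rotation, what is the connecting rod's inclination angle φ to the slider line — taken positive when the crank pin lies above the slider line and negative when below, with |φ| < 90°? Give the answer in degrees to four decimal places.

set_geometry: r = 41 mm, L = 86 mm, e = 13 mm; θ ← 0°
rotate_crank_by(-24°): θ ← 0° -24° = -24°
rotate_crank_by(-52°): θ ← -24° -52° = -76°
rotate_crank_by(-15°): θ ← -76° -15° = -91°
rotate_crank_by(+73°): θ ← -91° +73° = -18°
rotate_crank_by(+78°): θ ← -18° +78° = 60°
rotate_crank_by(-10°): θ ← 60° -10° = 50°
crank pin P = (r cos θ, r sin θ) = (26.354292, 31.407822)
h = r sin θ − e = 31.407822 − 13 = 18.407822
sin φ = h / L = 18.407822 / 86 = 0.21404444
φ = arcsin(0.21404444) = 12.359473°

12.3595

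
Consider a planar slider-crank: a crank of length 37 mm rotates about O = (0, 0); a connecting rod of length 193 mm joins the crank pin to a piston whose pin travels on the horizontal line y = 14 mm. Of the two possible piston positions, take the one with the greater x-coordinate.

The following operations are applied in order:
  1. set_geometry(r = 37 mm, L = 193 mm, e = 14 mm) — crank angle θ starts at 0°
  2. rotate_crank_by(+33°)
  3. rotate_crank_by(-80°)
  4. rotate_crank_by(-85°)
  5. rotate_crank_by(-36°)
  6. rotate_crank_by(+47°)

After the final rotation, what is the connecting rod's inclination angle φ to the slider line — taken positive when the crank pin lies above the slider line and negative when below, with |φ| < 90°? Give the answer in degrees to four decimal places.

-13.7017

set_geometry: r = 37 mm, L = 193 mm, e = 14 mm; θ ← 0°
rotate_crank_by(+33°): θ ← 0° +33° = 33°
rotate_crank_by(-80°): θ ← 33° -80° = -47°
rotate_crank_by(-85°): θ ← -47° -85° = -132°
rotate_crank_by(-36°): θ ← -132° -36° = -168°
rotate_crank_by(+47°): θ ← -168° +47° = -121°
crank pin P = (r cos θ, r sin θ) = (-19.056409, -31.715190)
h = r sin θ − e = -31.715190 − 14 = -45.715190
sin φ = h / L = -45.715190 / 193 = -0.23686627
φ = arcsin(-0.23686627) = -13.701659°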